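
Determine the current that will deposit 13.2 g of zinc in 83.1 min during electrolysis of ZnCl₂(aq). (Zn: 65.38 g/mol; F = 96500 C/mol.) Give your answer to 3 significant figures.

7.82 A

n(Zn) = 13.2 / 65.38 = 0.2019 mol
Zn²⁺ + 2e⁻ → Zn, so n(e⁻) = 2 × 0.2019 = 0.4038 mol
Q = 0.4038 × 96500 = 38970 C
I = Q / t = 38970 / 4986 s = 7.82 A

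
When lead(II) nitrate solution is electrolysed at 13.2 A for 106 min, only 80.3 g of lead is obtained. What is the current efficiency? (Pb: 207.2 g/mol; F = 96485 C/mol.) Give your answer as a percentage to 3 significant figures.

89.1%

Q = 13.2 × 6360 = 83950 C
n(e⁻) = 83950 / 96485 = 0.8701 mol
Pb²⁺ + 2e⁻ → Pb, so theoretical n(Pb) = 0.4351 mol → 90.15 g
Efficiency = 80.3 / 90.15 = 0.8907 = 89.1%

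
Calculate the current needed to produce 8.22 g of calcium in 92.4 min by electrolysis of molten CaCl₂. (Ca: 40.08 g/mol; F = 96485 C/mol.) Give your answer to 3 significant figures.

n(Ca) = 8.22 / 40.08 = 0.2051 mol
Ca²⁺ + 2e⁻ → Ca, so n(e⁻) = 2 × 0.2051 = 0.4102 mol
Q = 0.4102 × 96485 = 39580 C
I = Q / t = 39580 / 5544 s = 7.14 A

7.14 A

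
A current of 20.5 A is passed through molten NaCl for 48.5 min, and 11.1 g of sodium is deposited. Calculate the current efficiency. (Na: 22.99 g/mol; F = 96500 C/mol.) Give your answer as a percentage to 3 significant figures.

78.1%

Q = 20.5 × 2910 = 59660 C
n(e⁻) = 59660 / 96500 = 0.6182 mol
Na⁺ + e⁻ → Na, so theoretical n(Na) = 0.6182 mol → 14.21 g
Efficiency = 11.1 / 14.21 = 0.7811 = 78.1%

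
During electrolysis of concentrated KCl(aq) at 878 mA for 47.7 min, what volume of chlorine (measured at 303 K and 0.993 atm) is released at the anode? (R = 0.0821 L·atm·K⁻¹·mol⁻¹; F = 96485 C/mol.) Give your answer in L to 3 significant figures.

0.326 L

Charge passed = 0.878 × 2862 = 2513 C
n(e⁻) = Q/F = 2513/96485 = 0.02605 mol
2Cl⁻ → Cl₂ + 2e⁻, so n(Cl₂) = 0.02605 / 2 = 0.01303 mol
V = nRT/P = 0.01303 × 0.0821 × 303 / 0.993 = 0.3264 L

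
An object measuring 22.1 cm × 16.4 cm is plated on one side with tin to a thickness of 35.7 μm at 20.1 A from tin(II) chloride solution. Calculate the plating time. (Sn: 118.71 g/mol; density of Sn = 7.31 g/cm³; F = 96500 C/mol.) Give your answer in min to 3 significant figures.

12.8 min

Plated area = 22.1 × 16.4 = 362.4 cm²
Volume = 362.4 × 35.7×10⁻⁴ cm = 1.294 cm³
m(Sn) = 1.294 × 7.31 = 9.459 g
n(Sn) = 9.459 / 118.71 = 0.07968 mol; n(e⁻) = 2 × 0.07968 = 0.1594 mol
Q = 0.1594 × 96500 = 15380 C
t = 15380 / 20.1 = 765.2 s = 12.8 min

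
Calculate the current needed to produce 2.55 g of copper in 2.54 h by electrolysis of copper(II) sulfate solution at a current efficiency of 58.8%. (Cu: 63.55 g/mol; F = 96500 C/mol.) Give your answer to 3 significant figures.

n(Cu) = 2.55 / 63.55 = 0.04013 mol
Cu²⁺ + 2e⁻ → Cu, so n(e⁻) = 2 × 0.04013 = 0.08026 mol
Q = 0.08026 × 96500 / 0.588 = 13170 C
I = Q / t = 13170 / 9144 s = 1.44 A

1.44 A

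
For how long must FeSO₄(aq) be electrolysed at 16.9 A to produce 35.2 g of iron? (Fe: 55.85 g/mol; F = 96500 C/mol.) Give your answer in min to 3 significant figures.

120 min

n(Fe) = 35.2 / 55.85 = 0.6303 mol
Fe²⁺ + 2e⁻ → Fe, so n(e⁻) = 2 × 0.6303 = 1.261 mol
Q = 1.261 × 96500 = 1.217×10^5 C
t = Q / I = 1.217×10^5 / 16.9 = 7201 s = 120 min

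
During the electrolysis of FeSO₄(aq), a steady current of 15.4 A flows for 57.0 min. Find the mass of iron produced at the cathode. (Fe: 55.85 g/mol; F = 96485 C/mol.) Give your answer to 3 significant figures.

15.2 g

Q = 15.4 A × 3420 s = 52670 C
n(e⁻) = 52670 / 96485 = 0.5459 mol
Fe²⁺ + 2e⁻ → Fe, so n(Fe) = 0.5459 / 2 = 0.2730 mol
m = 0.2730 × 55.85 = 15.2 g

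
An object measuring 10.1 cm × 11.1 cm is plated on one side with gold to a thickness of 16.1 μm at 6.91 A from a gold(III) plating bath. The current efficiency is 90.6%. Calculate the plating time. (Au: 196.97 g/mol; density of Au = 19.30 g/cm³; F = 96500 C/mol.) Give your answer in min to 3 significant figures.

13.6 min

Plated area = 10.1 × 11.1 = 112.1 cm²
Volume = 112.1 × 16.1×10⁻⁴ cm = 0.1805 cm³
m(Au) = 0.1805 × 19.30 = 3.484 g
n(Au) = 3.484 / 196.97 = 0.01769 mol; n(e⁻) = 3 × 0.01769 = 0.05307 mol
Q = 0.05307 × 96500 / 0.906 = 5653 C
t = 5653 / 6.91 = 818.1 s = 13.6 min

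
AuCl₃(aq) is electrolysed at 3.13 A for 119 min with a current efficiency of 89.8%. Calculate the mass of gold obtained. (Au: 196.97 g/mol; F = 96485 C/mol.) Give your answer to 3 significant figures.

Q = 3.13 × 7140 = 22350 C
n(e⁻) = 22350 / 96485 = 0.2316 mol
Au³⁺ + 3e⁻ → Au, so theoretical m(Au) = 0.07720 × 196.97 = 15.21 g
Actual mass = 89.8% × 15.21 = 13.7 g

13.7 g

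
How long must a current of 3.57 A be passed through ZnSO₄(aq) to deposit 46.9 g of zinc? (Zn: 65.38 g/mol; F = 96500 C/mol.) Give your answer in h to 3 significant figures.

10.8 h

n(Zn) = 46.9 / 65.38 = 0.7173 mol
Zn²⁺ + 2e⁻ → Zn, so n(e⁻) = 2 × 0.7173 = 1.435 mol
Q = 1.435 × 96500 = 1.385×10^5 C
t = Q / I = 1.385×10^5 / 3.57 = 38800 s = 10.8 h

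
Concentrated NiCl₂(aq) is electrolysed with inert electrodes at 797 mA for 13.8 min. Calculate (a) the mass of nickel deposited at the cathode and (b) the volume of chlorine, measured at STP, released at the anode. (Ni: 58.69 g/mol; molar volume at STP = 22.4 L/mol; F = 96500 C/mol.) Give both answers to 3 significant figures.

Q = 0.797 × 828 = 659.9 C; n(e⁻) = 659.9 / 96500 = 0.006838 mol
Cathode: Ni²⁺ + 2e⁻ → Ni → n(Ni) = 0.006838/2 = 0.003419 mol → 0.201 g
Anode: 2Cl⁻ → Cl₂ + 2e⁻ → n(Cl₂) = 0.006838/2 = 0.003419 mol → 0.0766 L

0.201 g Ni; 0.0766 L Cl₂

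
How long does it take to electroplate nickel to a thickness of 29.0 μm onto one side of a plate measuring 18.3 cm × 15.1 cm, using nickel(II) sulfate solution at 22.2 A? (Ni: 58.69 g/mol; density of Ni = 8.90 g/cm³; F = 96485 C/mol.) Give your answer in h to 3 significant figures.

Plated area = 18.3 × 15.1 = 276.3 cm²
Volume = 276.3 × 29.0×10⁻⁴ cm = 0.8013 cm³
m(Ni) = 0.8013 × 8.90 = 7.132 g
n(Ni) = 7.132 / 58.69 = 0.1215 mol; n(e⁻) = 2 × 0.1215 = 0.2430 mol
Q = 0.2430 × 96485 = 23450 C
t = 23450 / 22.2 = 1056 s = 0.293 h

0.293 h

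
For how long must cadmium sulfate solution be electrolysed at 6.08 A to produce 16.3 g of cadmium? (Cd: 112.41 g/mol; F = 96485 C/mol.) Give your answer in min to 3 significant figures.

n(Cd) = 16.3 / 112.41 = 0.1450 mol
Cd²⁺ + 2e⁻ → Cd, so n(e⁻) = 2 × 0.1450 = 0.2900 mol
Q = 0.2900 × 96485 = 27980 C
t = Q / I = 27980 / 6.08 = 4602 s = 76.7 min

76.7 min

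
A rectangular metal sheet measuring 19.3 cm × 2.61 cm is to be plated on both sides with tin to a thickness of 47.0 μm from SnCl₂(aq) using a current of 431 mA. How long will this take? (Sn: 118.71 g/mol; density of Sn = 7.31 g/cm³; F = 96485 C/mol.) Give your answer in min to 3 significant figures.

Plated area = 2 × 19.3 × 2.61 = 100.7 cm²
Volume = 100.7 × 47.0×10⁻⁴ cm = 0.4733 cm³
m(Sn) = 0.4733 × 7.31 = 3.460 g
n(Sn) = 3.460 / 118.71 = 0.02915 mol; n(e⁻) = 2 × 0.02915 = 0.05830 mol
Q = 0.05830 × 96485 = 5625 C
t = 5625 / 0.431 = 13050 s = 218 min

218 min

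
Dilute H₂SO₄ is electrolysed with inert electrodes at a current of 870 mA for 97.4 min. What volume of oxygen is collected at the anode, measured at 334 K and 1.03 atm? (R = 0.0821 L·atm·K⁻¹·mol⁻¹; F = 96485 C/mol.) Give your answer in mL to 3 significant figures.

351 mL

Charge passed = 0.870 × 5844 = 5084 C
Moles of electrons = 5084 / 96485 = 0.05269 mol
2H₂O → O₂ + 4H⁺ + 4e⁻, so n(O₂) = 0.05269 / 4 = 0.01317 mol
V = nRT/P = 0.01317 × 0.0821 × 334 / 1.03 = 0.3506 L
= 351 mL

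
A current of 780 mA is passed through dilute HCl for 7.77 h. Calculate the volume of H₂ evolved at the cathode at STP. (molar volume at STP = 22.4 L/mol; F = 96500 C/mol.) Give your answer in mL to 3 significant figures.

Q = 0.780 A × 27972 s = 21820 C
Moles of electrons = 21820 / 96500 = 0.2261 mol
2H⁺ + 2e⁻ → H₂, so n(H₂) = 0.2261 / 2 = 0.1131 mol
V = 0.1131 × 22.4 = 2.533 L
= 2530 mL

2530 mL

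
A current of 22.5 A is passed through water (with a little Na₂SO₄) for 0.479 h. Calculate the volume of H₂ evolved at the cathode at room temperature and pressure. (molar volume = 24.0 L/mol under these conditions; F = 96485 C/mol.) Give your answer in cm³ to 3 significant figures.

4830 cm³

Q = 22.5 A × 1724.4 s = 38800 C
n(e⁻) = Q/F = 38800/96485 = 0.4021 mol
2H⁺ + 2e⁻ → H₂, so n(H₂) = 0.4021 / 2 = 0.2011 mol
V = 0.2011 × 24.0 = 4.826 L
= 4830 cm³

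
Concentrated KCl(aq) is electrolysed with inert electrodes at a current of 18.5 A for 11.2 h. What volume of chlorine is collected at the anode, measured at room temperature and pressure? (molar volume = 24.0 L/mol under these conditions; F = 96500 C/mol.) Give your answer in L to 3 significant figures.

Q = It = 18.5 × 40320 = 7.459×10^5 C
n(e⁻) = 7.459×10^5 / 96500 = 7.730 mol
2Cl⁻ → Cl₂ + 2e⁻, so n(Cl₂) = 7.730 / 2 = 3.865 mol
V = 3.865 × 24.0 = 92.76 L

92.8 L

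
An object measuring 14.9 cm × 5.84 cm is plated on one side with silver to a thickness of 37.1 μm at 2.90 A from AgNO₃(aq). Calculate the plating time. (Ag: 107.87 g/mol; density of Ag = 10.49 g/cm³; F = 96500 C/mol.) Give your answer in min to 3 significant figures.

Plated area = 14.9 × 5.84 = 87.02 cm²
Volume = 87.02 × 37.1×10⁻⁴ cm = 0.3228 cm³
m(Ag) = 0.3228 × 10.49 = 3.386 g
n(Ag) = 3.386 / 107.87 = 0.03139 mol; n(e⁻) = 0.03139 mol
Q = 0.03139 × 96500 = 3029 C
t = 3029 / 2.90 = 1044 s = 17.4 min

17.4 min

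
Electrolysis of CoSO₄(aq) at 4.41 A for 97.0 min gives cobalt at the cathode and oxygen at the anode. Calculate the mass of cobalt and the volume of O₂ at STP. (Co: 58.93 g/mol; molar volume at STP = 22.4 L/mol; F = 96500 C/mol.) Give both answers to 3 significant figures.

7.84 g Co; 1.49 L O₂

Q = 4.41 × 5820 = 25670 C; n(e⁻) = 25670 / 96500 = 0.2660 mol
Cathode: Co²⁺ + 2e⁻ → Co → n(Co) = 0.2660/2 = 0.1330 mol → 7.84 g
Anode: 2H₂O → O₂ + 4H⁺ + 4e⁻ → n(O₂) = 0.2660/4 = 0.06650 mol → 1.49 L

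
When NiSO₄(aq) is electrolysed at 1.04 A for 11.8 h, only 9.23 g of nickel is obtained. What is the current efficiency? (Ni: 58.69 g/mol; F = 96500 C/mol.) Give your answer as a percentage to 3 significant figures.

Q = 1.04 × 42480 = 44180 C
n(e⁻) = 44180 / 96500 = 0.4578 mol
Ni²⁺ + 2e⁻ → Ni, so theoretical n(Ni) = 0.2289 mol → 13.43 g
Efficiency = 9.23 / 13.43 = 0.6873 = 68.7%

68.7%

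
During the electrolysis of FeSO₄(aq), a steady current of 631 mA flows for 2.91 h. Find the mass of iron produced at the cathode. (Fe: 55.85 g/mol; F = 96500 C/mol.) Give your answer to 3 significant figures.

1.91 g

Q = It = 0.631 × 10476 = 6610 C
Moles of electrons = 6610 / 96500 = 0.06850 mol
Fe²⁺ + 2e⁻ → Fe, so n(Fe) = 0.06850 / 2 = 0.03425 mol
m = 0.03425 × 55.85 = 1.91 g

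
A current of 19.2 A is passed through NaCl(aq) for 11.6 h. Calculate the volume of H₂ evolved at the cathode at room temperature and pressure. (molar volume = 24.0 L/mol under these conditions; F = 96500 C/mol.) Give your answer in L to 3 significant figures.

Q = It = 19.2 × 41760 = 8.018×10^5 C
Moles of electrons = 8.018×10^5 / 96500 = 8.309 mol
2H⁺ + 2e⁻ → H₂, so n(H₂) = 8.309 / 2 = 4.155 mol
V = 4.155 × 24.0 = 99.72 L

99.7 L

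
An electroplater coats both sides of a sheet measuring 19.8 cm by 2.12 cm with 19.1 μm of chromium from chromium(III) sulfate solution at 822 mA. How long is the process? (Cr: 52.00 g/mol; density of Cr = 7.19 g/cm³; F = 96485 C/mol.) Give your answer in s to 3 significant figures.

7810 s

Plated area = 2 × 19.8 × 2.12 = 83.95 cm²
Volume = 83.95 × 19.1×10⁻⁴ cm = 0.1603 cm³
m(Cr) = 0.1603 × 7.19 = 1.153 g
n(Cr) = 1.153 / 52.00 = 0.02217 mol; n(e⁻) = 3 × 0.02217 = 0.06651 mol
Q = 0.06651 × 96485 = 6417 C
t = 6417 / 0.822 = 7807 s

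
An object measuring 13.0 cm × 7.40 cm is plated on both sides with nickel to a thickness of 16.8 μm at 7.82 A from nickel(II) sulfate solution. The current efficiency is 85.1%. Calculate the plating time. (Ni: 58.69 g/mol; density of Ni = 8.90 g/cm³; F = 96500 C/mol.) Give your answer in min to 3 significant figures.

23.7 min

Plated area = 2 × 13.0 × 7.40 = 192.4 cm²
Volume = 192.4 × 16.8×10⁻⁴ cm = 0.3232 cm³
m(Ni) = 0.3232 × 8.90 = 2.876 g
n(Ni) = 2.876 / 58.69 = 0.04900 mol; n(e⁻) = 2 × 0.04900 = 0.09800 mol
Q = 0.09800 × 96500 / 0.851 = 11110 C
t = 11110 / 7.82 = 1421 s = 23.7 min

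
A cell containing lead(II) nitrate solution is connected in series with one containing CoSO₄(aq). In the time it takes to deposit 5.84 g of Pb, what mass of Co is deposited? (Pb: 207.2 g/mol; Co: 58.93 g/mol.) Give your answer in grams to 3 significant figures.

n(Pb) = 5.84 / 207.2 = 0.02819 mol
Pb²⁺ + 2e⁻ → Pb, so n(e⁻) = 2 × 0.02819 = 0.05638 mol
Since the cells are in series, n(e⁻) in the Co cell is also 0.05638 mol.
Co²⁺ + 2e⁻ → Co, so n(Co) = 0.05638 / 2 = 0.02819 mol
m(Co) = 0.02819 × 58.93 = 1.66 g

1.66 g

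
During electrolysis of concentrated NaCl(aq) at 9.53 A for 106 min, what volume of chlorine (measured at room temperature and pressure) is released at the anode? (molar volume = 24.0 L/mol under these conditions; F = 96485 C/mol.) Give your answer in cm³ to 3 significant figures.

7540 cm³

Q = It = 9.53 × 6360 = 60610 C
n(e⁻) = 60610 / 96485 = 0.6282 mol
2Cl⁻ → Cl₂ + 2e⁻, so n(Cl₂) = 0.6282 / 2 = 0.3141 mol
V = 0.3141 × 24.0 = 7.538 L
= 7540 cm³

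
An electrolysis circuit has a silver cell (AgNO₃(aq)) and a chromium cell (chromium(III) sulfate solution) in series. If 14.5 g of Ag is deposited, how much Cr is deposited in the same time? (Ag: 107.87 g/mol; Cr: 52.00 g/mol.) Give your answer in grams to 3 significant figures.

2.33 g

n(Ag) = 14.5 / 107.87 = 0.1344 mol
Ag⁺ + e⁻ → Ag, so n(e⁻) = 0.1344 mol
In series, the same 0.1344 mol of electrons flows through the second cell.
Cr³⁺ + 3e⁻ → Cr, so n(Cr) = 0.1344 / 3 = 0.04480 mol
m(Cr) = 0.04480 × 52.00 = 2.33 g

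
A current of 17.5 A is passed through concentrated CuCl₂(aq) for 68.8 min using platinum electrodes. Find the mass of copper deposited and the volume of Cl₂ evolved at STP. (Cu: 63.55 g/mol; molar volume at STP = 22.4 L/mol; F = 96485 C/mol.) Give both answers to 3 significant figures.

Q = 17.5 × 4128 = 72240 C; n(e⁻) = 72240 / 96485 = 0.7487 mol
Cathode: Cu²⁺ + 2e⁻ → Cu → n(Cu) = 0.7487/2 = 0.3744 mol → 23.8 g
Anode: 2Cl⁻ → Cl₂ + 2e⁻ → n(Cl₂) = 0.7487/2 = 0.3744 mol → 8.39 L

23.8 g Cu; 8.39 L Cl₂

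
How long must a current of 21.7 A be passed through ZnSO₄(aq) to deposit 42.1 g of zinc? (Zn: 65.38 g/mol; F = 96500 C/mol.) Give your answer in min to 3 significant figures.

n(Zn) = 42.1 / 65.38 = 0.6439 mol
Zn²⁺ + 2e⁻ → Zn, so n(e⁻) = 2 × 0.6439 = 1.288 mol
Q = 1.288 × 96500 = 1.243×10^5 C
t = Q / I = 1.243×10^5 / 21.7 = 5728 s = 95.5 min

95.5 min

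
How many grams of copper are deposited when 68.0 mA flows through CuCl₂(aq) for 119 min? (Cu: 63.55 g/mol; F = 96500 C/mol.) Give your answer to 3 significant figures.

Q = It = 0.0680 × 7140 = 485.5 C
n(e⁻) = Q/F = 485.5/96500 = 0.005031 mol
Cu²⁺ + 2e⁻ → Cu, so n(Cu) = 0.005031 / 2 = 0.002516 mol
m = 0.002516 × 63.55 = 0.160 g

0.160 g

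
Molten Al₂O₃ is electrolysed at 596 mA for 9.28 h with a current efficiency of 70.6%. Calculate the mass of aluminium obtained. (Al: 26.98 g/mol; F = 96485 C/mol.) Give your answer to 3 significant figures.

1.31 g

Q = 0.596 × 33408 = 19910 C
n(e⁻) = 19910 / 96485 = 0.2064 mol
Al³⁺ + 3e⁻ → Al, so theoretical m(Al) = 0.06880 × 26.98 = 1.856 g
Actual mass = 70.6% × 1.856 = 1.31 g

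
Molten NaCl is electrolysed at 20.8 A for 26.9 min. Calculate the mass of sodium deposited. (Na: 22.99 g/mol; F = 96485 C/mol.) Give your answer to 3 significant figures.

Q = 20.8 A × 1614 s = 33570 C
n(e⁻) = 33570 / 96485 = 0.3479 mol
Na⁺ + e⁻ → Na, so n(Na) = 0.3479 mol
m = 0.3479 × 22.99 = 8.00 g

8.00 g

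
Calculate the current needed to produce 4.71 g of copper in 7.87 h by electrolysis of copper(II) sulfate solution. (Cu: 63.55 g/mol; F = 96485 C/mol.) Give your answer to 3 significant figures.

n(Cu) = 4.71 / 63.55 = 0.07411 mol
Cu²⁺ + 2e⁻ → Cu, so n(e⁻) = 2 × 0.07411 = 0.1482 mol
Q = 0.1482 × 96485 = 14300 C
I = Q / t = 14300 / 28332 s = 0.505 A

0.505 A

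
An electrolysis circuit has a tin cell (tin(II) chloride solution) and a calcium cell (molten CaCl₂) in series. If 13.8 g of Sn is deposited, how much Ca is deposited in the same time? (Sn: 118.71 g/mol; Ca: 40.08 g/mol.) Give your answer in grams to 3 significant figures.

4.66 g

n(Sn) = 13.8 / 118.71 = 0.1162 mol
Sn²⁺ + 2e⁻ → Sn, so n(e⁻) = 2 × 0.1162 = 0.2324 mol
Since the cells are in series, n(e⁻) in the Ca cell is also 0.2324 mol.
Ca²⁺ + 2e⁻ → Ca, so n(Ca) = 0.2324 / 2 = 0.1162 mol
m(Ca) = 0.1162 × 40.08 = 4.66 g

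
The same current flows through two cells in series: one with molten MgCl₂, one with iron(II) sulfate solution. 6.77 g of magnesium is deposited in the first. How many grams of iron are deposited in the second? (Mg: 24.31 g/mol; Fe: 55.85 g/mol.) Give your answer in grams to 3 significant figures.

n(Mg) = 6.77 / 24.31 = 0.2785 mol
Mg²⁺ + 2e⁻ → Mg, so n(e⁻) = 2 × 0.2785 = 0.5570 mol
Same current for the same time ⇒ same n(e⁻) = 0.5570 mol in both cells.
Fe²⁺ + 2e⁻ → Fe, so n(Fe) = 0.5570 / 2 = 0.2785 mol
m(Fe) = 0.2785 × 55.85 = 15.6 g

15.6 g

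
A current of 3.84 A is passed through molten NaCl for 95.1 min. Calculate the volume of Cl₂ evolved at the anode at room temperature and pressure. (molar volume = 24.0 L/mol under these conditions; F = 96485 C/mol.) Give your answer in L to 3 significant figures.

Q = 3.84 A × 5706 s = 21910 C
n(e⁻) = 21910 / 96485 = 0.2271 mol
2Cl⁻ → Cl₂ + 2e⁻, so n(Cl₂) = 0.2271 / 2 = 0.1136 mol
V = 0.1136 × 24.0 = 2.726 L

2.73 L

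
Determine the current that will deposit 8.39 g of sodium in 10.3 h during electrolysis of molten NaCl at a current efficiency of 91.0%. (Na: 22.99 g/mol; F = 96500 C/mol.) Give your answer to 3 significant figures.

1.04 A

n(Na) = 8.39 / 22.99 = 0.3649 mol
Na⁺ + e⁻ → Na, so n(e⁻) = 0.3649 mol
Q = 0.3649 × 96500 / 0.910 = 38700 C
I = Q / t = 38700 / 37080 s = 1.04 A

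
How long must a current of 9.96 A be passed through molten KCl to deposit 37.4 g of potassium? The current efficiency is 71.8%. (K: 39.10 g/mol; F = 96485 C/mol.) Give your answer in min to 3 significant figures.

215 min

n(K) = 37.4 / 39.10 = 0.9565 mol
K⁺ + e⁻ → K, so n(e⁻) = 0.9565 mol
Q = 0.9565 × 96485 / 0.718 = 1.285×10^5 C
t = Q / I = 1.285×10^5 / 9.96 = 12900 s = 215 min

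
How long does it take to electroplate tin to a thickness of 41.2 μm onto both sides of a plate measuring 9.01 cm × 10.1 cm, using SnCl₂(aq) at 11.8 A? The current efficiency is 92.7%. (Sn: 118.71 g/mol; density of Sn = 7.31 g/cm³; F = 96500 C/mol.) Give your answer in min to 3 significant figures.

Plated area = 2 × 9.01 × 10.1 = 182.0 cm²
Volume = 182.0 × 41.2×10⁻⁴ cm = 0.7498 cm³
m(Sn) = 0.7498 × 7.31 = 5.481 g
n(Sn) = 5.481 / 118.71 = 0.04617 mol; n(e⁻) = 2 × 0.04617 = 0.09234 mol
Q = 0.09234 × 96500 / 0.927 = 9613 C
t = 9613 / 11.8 = 814.7 s = 13.6 min

13.6 min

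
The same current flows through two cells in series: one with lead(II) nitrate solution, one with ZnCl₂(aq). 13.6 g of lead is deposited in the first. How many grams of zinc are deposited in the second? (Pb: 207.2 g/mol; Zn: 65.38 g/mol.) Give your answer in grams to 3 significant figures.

n(Pb) = 13.6 / 207.2 = 0.06564 mol
Pb²⁺ + 2e⁻ → Pb, so n(e⁻) = 2 × 0.06564 = 0.1313 mol
The cells are in series, so the same charge (and hence the same n(e⁻) = 0.1313 mol) passes through both.
Zn²⁺ + 2e⁻ → Zn, so n(Zn) = 0.1313 / 2 = 0.06565 mol
m(Zn) = 0.06565 × 65.38 = 4.29 g

4.29 g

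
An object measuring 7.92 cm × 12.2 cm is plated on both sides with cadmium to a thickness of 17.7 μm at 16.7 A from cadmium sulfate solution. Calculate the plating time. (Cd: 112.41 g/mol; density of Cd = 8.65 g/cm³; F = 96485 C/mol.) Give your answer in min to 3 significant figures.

Plated area = 2 × 7.92 × 12.2 = 193.2 cm²
Volume = 193.2 × 17.7×10⁻⁴ cm = 0.3420 cm³
m(Cd) = 0.3420 × 8.65 = 2.958 g
n(Cd) = 2.958 / 112.41 = 0.02631 mol; n(e⁻) = 2 × 0.02631 = 0.05262 mol
Q = 0.05262 × 96485 = 5077 C
t = 5077 / 16.7 = 304.0 s = 5.07 min

5.07 min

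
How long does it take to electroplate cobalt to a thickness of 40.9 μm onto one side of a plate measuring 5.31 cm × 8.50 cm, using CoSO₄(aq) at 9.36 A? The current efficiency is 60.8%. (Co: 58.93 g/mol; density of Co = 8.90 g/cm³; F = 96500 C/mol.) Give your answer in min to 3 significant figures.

15.8 min

Plated area = 5.31 × 8.50 = 45.14 cm²
Volume = 45.14 × 40.9×10⁻⁴ cm = 0.1846 cm³
m(Co) = 0.1846 × 8.90 = 1.643 g
n(Co) = 1.643 / 58.93 = 0.02788 mol; n(e⁻) = 2 × 0.02788 = 0.05576 mol
Q = 0.05576 × 96500 / 0.608 = 8850 C
t = 8850 / 9.36 = 945.5 s = 15.8 min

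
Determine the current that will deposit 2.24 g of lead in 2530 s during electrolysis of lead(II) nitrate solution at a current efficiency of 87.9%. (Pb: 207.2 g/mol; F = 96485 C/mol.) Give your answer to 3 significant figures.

n(Pb) = 2.24 / 207.2 = 0.01081 mol
Pb²⁺ + 2e⁻ → Pb, so n(e⁻) = 2 × 0.01081 = 0.02162 mol
Q = 0.02162 × 96485 / 0.879 = 2373 C
I = Q / t = 2373 / 2530 s = 0.938 A

0.938 A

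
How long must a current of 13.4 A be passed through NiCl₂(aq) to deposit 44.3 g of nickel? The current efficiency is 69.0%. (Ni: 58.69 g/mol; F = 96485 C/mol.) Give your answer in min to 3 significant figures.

263 min

n(Ni) = 44.3 / 58.69 = 0.7548 mol
Ni²⁺ + 2e⁻ → Ni, so n(e⁻) = 2 × 0.7548 = 1.510 mol
Q = 1.510 × 96485 / 0.690 = 2.111×10^5 C
t = Q / I = 2.111×10^5 / 13.4 = 15750 s = 263 min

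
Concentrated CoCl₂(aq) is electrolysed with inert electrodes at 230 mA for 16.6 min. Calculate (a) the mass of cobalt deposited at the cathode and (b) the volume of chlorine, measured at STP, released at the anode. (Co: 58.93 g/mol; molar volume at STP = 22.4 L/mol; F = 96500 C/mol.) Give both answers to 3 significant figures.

0.0699 g Co; 0.0266 L Cl₂

Q = 0.230 × 996 = 229.1 C; n(e⁻) = 229.1 / 96500 = 0.002374 mol
Cathode: Co²⁺ + 2e⁻ → Co → n(Co) = 0.002374/2 = 0.001187 mol → 0.0699 g
Anode: 2Cl⁻ → Cl₂ + 2e⁻ → n(Cl₂) = 0.002374/2 = 0.001187 mol → 0.0266 L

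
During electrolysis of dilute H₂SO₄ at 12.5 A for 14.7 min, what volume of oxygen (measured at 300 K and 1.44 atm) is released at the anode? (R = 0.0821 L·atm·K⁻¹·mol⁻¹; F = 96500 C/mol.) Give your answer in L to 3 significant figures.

0.489 L

Charge passed = 12.5 × 882 = 11030 C
n(e⁻) = 11030 / 96500 = 0.1143 mol
2H₂O → O₂ + 4H⁺ + 4e⁻, so n(O₂) = 0.1143 / 4 = 0.02858 mol
V = nRT/P = 0.02858 × 0.0821 × 300 / 1.44 = 0.4888 L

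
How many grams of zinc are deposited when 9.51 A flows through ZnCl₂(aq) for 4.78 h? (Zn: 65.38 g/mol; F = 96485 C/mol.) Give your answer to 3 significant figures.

55.4 g

Charge passed = 9.51 × 17208 = 1.636×10^5 C
n(e⁻) = 1.636×10^5 / 96485 = 1.696 mol
Zn²⁺ + 2e⁻ → Zn, so n(Zn) = 1.696 / 2 = 0.8480 mol
m = 0.8480 × 65.38 = 55.4 g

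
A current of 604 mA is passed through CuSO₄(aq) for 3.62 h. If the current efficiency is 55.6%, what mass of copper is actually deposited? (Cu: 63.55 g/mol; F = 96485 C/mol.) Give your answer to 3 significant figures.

1.44 g

Q = 0.604 × 13032 = 7871 C
n(e⁻) = 7871 / 96485 = 0.08158 mol
Cu²⁺ + 2e⁻ → Cu, so theoretical m(Cu) = 0.04079 × 63.55 = 2.592 g
Actual mass = 55.6% × 2.592 = 1.44 g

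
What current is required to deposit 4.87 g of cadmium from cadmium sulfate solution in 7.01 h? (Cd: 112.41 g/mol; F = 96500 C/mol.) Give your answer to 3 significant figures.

n(Cd) = 4.87 / 112.41 = 0.04332 mol
Cd²⁺ + 2e⁻ → Cd, so n(e⁻) = 2 × 0.04332 = 0.08664 mol
Q = 0.08664 × 96500 = 8361 C
I = Q / t = 8361 / 25236 s = 0.331 A

0.331 A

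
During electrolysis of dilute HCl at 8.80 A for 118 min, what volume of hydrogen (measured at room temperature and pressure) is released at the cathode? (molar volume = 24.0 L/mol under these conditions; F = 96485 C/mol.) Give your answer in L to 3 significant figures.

7.75 L

Charge passed = 8.80 × 7080 = 62300 C
Moles of electrons = 62300 / 96485 = 0.6457 mol
2H⁺ + 2e⁻ → H₂, so n(H₂) = 0.6457 / 2 = 0.3229 mol
V = 0.3229 × 24.0 = 7.750 L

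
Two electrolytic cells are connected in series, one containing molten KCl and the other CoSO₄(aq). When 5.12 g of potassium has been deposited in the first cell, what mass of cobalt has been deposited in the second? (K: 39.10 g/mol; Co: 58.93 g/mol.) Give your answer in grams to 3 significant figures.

3.86 g

n(K) = 5.12 / 39.10 = 0.1309 mol
K⁺ + e⁻ → K, so n(e⁻) = 0.1309 mol
The cells are in series, so the same charge (and hence the same n(e⁻) = 0.1309 mol) passes through both.
Co²⁺ + 2e⁻ → Co, so n(Co) = 0.1309 / 2 = 0.06545 mol
m(Co) = 0.06545 × 58.93 = 3.86 g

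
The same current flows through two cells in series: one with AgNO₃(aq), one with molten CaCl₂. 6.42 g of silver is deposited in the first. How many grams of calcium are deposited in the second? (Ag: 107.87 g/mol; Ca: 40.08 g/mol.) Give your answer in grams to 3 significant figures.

1.19 g

n(Ag) = 6.42 / 107.87 = 0.05952 mol
Ag⁺ + e⁻ → Ag, so n(e⁻) = 0.05952 mol
Since the cells are in series, n(e⁻) in the Ca cell is also 0.05952 mol.
Ca²⁺ + 2e⁻ → Ca, so n(Ca) = 0.05952 / 2 = 0.02976 mol
m(Ca) = 0.02976 × 40.08 = 1.19 g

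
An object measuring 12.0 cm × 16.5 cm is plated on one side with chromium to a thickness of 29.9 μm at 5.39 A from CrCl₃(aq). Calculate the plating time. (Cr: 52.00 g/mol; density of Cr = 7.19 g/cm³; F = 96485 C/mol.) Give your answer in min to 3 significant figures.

Plated area = 12.0 × 16.5 = 198.0 cm²
Volume = 198.0 × 29.9×10⁻⁴ cm = 0.5920 cm³
m(Cr) = 0.5920 × 7.19 = 4.256 g
n(Cr) = 4.256 / 52.00 = 0.08185 mol; n(e⁻) = 3 × 0.08185 = 0.2456 mol
Q = 0.2456 × 96485 = 23700 C
t = 23700 / 5.39 = 4397 s = 73.3 min

73.3 min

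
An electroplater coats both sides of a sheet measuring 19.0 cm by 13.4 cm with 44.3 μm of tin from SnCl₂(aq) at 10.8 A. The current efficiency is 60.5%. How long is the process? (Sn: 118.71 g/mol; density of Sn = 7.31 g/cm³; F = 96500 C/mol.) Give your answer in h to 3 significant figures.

1.14 h

Plated area = 2 × 19.0 × 13.4 = 509.2 cm²
Volume = 509.2 × 44.3×10⁻⁴ cm = 2.256 cm³
m(Sn) = 2.256 × 7.31 = 16.49 g
n(Sn) = 16.49 / 118.71 = 0.1389 mol; n(e⁻) = 2 × 0.1389 = 0.2778 mol
Q = 0.2778 × 96500 / 0.605 = 44310 C
t = 44310 / 10.8 = 4103 s = 1.14 h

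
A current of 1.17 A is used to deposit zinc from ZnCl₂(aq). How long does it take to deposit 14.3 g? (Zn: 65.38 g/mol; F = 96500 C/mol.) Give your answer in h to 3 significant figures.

10.0 h

n(Zn) = 14.3 / 65.38 = 0.2187 mol
Zn²⁺ + 2e⁻ → Zn, so n(e⁻) = 2 × 0.2187 = 0.4374 mol
Q = 0.4374 × 96500 = 42210 C
t = Q / I = 42210 / 1.17 = 36080 s = 10.0 h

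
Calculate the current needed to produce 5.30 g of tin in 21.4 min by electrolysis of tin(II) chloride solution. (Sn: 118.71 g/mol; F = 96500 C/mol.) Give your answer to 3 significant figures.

6.71 A

n(Sn) = 5.30 / 118.71 = 0.04465 mol
Sn²⁺ + 2e⁻ → Sn, so n(e⁻) = 2 × 0.04465 = 0.08930 mol
Q = 0.08930 × 96500 = 8617 C
I = Q / t = 8617 / 1284 s = 6.71 A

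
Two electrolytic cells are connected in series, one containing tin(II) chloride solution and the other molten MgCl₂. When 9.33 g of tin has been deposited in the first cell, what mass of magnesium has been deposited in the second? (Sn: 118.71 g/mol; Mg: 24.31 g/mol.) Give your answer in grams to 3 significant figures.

n(Sn) = 9.33 / 118.71 = 0.07859 mol
Sn²⁺ + 2e⁻ → Sn, so n(e⁻) = 2 × 0.07859 = 0.1572 mol
Same current for the same time ⇒ same n(e⁻) = 0.1572 mol in both cells.
Mg²⁺ + 2e⁻ → Mg, so n(Mg) = 0.1572 / 2 = 0.07860 mol
m(Mg) = 0.07860 × 24.31 = 1.91 g

1.91 g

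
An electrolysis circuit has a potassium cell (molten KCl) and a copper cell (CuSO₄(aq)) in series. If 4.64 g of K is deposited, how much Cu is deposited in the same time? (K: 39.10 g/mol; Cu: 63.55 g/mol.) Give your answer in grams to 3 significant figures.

3.77 g

n(K) = 4.64 / 39.10 = 0.1187 mol
K⁺ + e⁻ → K, so n(e⁻) = 0.1187 mol
In series, the same 0.1187 mol of electrons flows through the second cell.
Cu²⁺ + 2e⁻ → Cu, so n(Cu) = 0.1187 / 2 = 0.05935 mol
m(Cu) = 0.05935 × 63.55 = 3.77 g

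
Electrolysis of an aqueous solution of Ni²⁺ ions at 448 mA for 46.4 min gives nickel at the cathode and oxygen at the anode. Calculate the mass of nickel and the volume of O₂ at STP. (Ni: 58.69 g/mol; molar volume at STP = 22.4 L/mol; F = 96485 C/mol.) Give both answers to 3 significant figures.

Q = 0.448 × 2784 = 1247 C; n(e⁻) = 1247 / 96485 = 0.01292 mol
Cathode: Ni²⁺ + 2e⁻ → Ni → n(Ni) = 0.01292/2 = 0.006460 mol → 0.379 g
Anode: 2H₂O → O₂ + 4H⁺ + 4e⁻ → n(O₂) = 0.01292/4 = 0.003230 mol → 0.0724 L

0.379 g Ni; 0.0724 L O₂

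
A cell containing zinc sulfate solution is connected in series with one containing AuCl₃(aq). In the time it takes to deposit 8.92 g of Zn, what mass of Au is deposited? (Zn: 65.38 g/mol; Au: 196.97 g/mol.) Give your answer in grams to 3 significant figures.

n(Zn) = 8.92 / 65.38 = 0.1364 mol
Zn²⁺ + 2e⁻ → Zn, so n(e⁻) = 2 × 0.1364 = 0.2728 mol
The cells are in series, so the same charge (and hence the same n(e⁻) = 0.2728 mol) passes through both.
Au³⁺ + 3e⁻ → Au, so n(Au) = 0.2728 / 3 = 0.09093 mol
m(Au) = 0.09093 × 196.97 = 17.9 g

17.9 g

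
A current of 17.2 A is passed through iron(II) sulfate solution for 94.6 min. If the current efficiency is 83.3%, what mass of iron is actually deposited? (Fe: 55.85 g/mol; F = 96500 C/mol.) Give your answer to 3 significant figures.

Q = 17.2 × 5676 = 97630 C
n(e⁻) = 97630 / 96500 = 1.012 mol
Fe²⁺ + 2e⁻ → Fe, so theoretical m(Fe) = 0.5060 × 55.85 = 28.26 g
Actual mass = 83.3% × 28.26 = 23.5 g

23.5 g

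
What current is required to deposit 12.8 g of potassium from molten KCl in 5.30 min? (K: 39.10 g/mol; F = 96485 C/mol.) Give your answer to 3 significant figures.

99.3 A

n(K) = 12.8 / 39.10 = 0.3274 mol
K⁺ + e⁻ → K, so n(e⁻) = 0.3274 mol
Q = 0.3274 × 96485 = 31590 C
I = Q / t = 31590 / 318 s = 99.3 A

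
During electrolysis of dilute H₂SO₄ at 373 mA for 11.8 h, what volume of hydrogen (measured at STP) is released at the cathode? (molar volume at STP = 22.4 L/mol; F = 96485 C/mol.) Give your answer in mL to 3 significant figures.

Charge passed = 0.373 × 42480 = 15850 C
n(e⁻) = Q/F = 15850/96485 = 0.1643 mol
2H⁺ + 2e⁻ → H₂, so n(H₂) = 0.1643 / 2 = 0.08215 mol
V = 0.08215 × 22.4 = 1.840 L
= 1840 mL

1840 mL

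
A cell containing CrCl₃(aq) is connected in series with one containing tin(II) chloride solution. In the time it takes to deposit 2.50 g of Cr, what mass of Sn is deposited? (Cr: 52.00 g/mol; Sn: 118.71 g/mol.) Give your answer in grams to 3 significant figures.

8.56 g

n(Cr) = 2.50 / 52.00 = 0.04808 mol
Cr³⁺ + 3e⁻ → Cr, so n(e⁻) = 3 × 0.04808 = 0.1442 mol
In series, the same 0.1442 mol of electrons flows through the second cell.
Sn²⁺ + 2e⁻ → Sn, so n(Sn) = 0.1442 / 2 = 0.07210 mol
m(Sn) = 0.07210 × 118.71 = 8.56 g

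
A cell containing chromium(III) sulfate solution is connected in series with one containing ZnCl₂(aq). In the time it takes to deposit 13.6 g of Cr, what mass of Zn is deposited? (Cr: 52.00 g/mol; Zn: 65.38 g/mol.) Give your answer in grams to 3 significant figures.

n(Cr) = 13.6 / 52.00 = 0.2615 mol
Cr³⁺ + 3e⁻ → Cr, so n(e⁻) = 3 × 0.2615 = 0.7845 mol
In series, the same 0.7845 mol of electrons flows through the second cell.
Zn²⁺ + 2e⁻ → Zn, so n(Zn) = 0.7845 / 2 = 0.3923 mol
m(Zn) = 0.3923 × 65.38 = 25.6 g

25.6 g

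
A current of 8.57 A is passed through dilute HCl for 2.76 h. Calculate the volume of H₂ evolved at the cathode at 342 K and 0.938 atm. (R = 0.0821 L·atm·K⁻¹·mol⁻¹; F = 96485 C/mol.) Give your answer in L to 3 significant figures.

13.2 L

Charge passed = 8.57 × 9936 = 85150 C
n(e⁻) = 85150 / 96485 = 0.8825 mol
2H⁺ + 2e⁻ → H₂, so n(H₂) = 0.8825 / 2 = 0.4413 mol
V = nRT/P = 0.4413 × 0.0821 × 342 / 0.938 = 13.21 L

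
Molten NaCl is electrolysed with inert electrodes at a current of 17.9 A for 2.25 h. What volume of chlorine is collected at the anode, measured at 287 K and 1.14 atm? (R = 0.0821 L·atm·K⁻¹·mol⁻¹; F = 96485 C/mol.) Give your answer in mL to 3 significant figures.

Charge passed = 17.9 × 8100 = 1.450×10^5 C
Moles of electrons = 1.450×10^5 / 96485 = 1.503 mol
2Cl⁻ → Cl₂ + 2e⁻, so n(Cl₂) = 1.503 / 2 = 0.7515 mol
V = nRT/P = 0.7515 × 0.0821 × 287 / 1.14 = 15.53 L
= 15500 mL

15500 mL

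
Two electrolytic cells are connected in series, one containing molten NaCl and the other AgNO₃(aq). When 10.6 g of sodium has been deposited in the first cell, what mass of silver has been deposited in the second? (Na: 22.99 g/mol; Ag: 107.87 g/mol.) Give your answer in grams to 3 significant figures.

n(Na) = 10.6 / 22.99 = 0.4611 mol
Na⁺ + e⁻ → Na, so n(e⁻) = 0.4611 mol
The cells are in series, so the same charge (and hence the same n(e⁻) = 0.4611 mol) passes through both.
Ag⁺ + e⁻ → Ag, so n(Ag) = 0.4611 mol
m(Ag) = 0.4611 × 107.87 = 49.7 g

49.7 g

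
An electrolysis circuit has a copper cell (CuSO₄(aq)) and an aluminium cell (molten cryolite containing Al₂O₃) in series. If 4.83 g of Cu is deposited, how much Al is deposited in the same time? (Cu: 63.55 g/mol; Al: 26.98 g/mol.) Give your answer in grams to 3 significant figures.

n(Cu) = 4.83 / 63.55 = 0.07600 mol
Cu²⁺ + 2e⁻ → Cu, so n(e⁻) = 2 × 0.07600 = 0.1520 mol
Since the cells are in series, n(e⁻) in the Al cell is also 0.1520 mol.
Al³⁺ + 3e⁻ → Al, so n(Al) = 0.1520 / 3 = 0.05067 mol
m(Al) = 0.05067 × 26.98 = 1.37 g

1.37 g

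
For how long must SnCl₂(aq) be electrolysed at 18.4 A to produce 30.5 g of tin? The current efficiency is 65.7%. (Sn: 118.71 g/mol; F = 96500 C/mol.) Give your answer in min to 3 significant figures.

n(Sn) = 30.5 / 118.71 = 0.2569 mol
Sn²⁺ + 2e⁻ → Sn, so n(e⁻) = 2 × 0.2569 = 0.5138 mol
Q = 0.5138 × 96500 / 0.657 = 75470 C
t = Q / I = 75470 / 18.4 = 4102 s = 68.4 min

68.4 min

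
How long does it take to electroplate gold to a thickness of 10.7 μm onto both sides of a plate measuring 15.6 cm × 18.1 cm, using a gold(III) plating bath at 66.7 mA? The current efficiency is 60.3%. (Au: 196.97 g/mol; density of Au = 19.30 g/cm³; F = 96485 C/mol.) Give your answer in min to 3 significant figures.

Plated area = 2 × 15.6 × 18.1 = 564.7 cm²
Volume = 564.7 × 10.7×10⁻⁴ cm = 0.6042 cm³
m(Au) = 0.6042 × 19.30 = 11.66 g
n(Au) = 11.66 / 196.97 = 0.05920 mol; n(e⁻) = 3 × 0.05920 = 0.1776 mol
Q = 0.1776 × 96485 / 0.603 = 28420 C
t = 28420 / 0.0667 = 4.261×10^5 s = 7100 min

7100 min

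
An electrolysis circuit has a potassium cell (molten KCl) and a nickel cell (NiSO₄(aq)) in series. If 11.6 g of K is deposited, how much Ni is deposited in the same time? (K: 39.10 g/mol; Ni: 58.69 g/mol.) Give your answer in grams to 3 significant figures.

8.71 g

n(K) = 11.6 / 39.10 = 0.2967 mol
K⁺ + e⁻ → K, so n(e⁻) = 0.2967 mol
The cells are in series, so the same charge (and hence the same n(e⁻) = 0.2967 mol) passes through both.
Ni²⁺ + 2e⁻ → Ni, so n(Ni) = 0.2967 / 2 = 0.1484 mol
m(Ni) = 0.1484 × 58.69 = 8.71 g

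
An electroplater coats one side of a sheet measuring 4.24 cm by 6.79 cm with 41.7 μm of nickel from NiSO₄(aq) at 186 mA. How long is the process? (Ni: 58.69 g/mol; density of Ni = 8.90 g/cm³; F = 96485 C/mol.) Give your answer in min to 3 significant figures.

Plated area = 4.24 × 6.79 = 28.79 cm²
Volume = 28.79 × 41.7×10⁻⁴ cm = 0.1201 cm³
m(Ni) = 0.1201 × 8.90 = 1.069 g
n(Ni) = 1.069 / 58.69 = 0.01821 mol; n(e⁻) = 2 × 0.01821 = 0.03642 mol
Q = 0.03642 × 96485 = 3514 C
t = 3514 / 0.186 = 18890 s = 315 min

315 min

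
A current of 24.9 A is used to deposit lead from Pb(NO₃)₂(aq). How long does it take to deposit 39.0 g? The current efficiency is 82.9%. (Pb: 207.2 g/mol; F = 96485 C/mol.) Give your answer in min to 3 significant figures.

29.3 min

n(Pb) = 39.0 / 207.2 = 0.1882 mol
Pb²⁺ + 2e⁻ → Pb, so n(e⁻) = 2 × 0.1882 = 0.3764 mol
Q = 0.3764 × 96485 / 0.829 = 43810 C
t = Q / I = 43810 / 24.9 = 1759 s = 29.3 min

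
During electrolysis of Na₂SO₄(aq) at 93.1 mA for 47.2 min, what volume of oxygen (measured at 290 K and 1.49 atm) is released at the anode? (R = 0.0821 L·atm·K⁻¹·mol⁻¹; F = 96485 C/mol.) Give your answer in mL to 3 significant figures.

10.9 mL

Charge passed = 0.0931 × 2832 = 263.7 C
n(e⁻) = 263.7 / 96485 = 0.002733 mol
2H₂O → O₂ + 4H⁺ + 4e⁻, so n(O₂) = 0.002733 / 4 = 6.833×10^-4 mol
V = nRT/P = 6.833×10^-4 × 0.0821 × 290 / 1.49 = 0.01092 L
= 10.9 mL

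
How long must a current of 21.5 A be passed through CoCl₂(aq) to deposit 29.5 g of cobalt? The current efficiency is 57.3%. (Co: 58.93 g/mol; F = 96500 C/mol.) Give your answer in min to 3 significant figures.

n(Co) = 29.5 / 58.93 = 0.5006 mol
Co²⁺ + 2e⁻ → Co, so n(e⁻) = 2 × 0.5006 = 1.001 mol
Q = 1.001 × 96500 / 0.573 = 1.686×10^5 C
t = Q / I = 1.686×10^5 / 21.5 = 7842 s = 131 min

131 min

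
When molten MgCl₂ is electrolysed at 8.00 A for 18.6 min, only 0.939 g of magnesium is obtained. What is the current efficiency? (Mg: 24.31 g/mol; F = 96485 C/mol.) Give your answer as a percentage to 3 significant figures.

Q = 8.00 × 1116 = 8928 C
n(e⁻) = 8928 / 96485 = 0.09253 mol
Mg²⁺ + 2e⁻ → Mg, so theoretical n(Mg) = 0.04627 mol → 1.125 g
Efficiency = 0.939 / 1.125 = 0.8347 = 83.5%

83.5%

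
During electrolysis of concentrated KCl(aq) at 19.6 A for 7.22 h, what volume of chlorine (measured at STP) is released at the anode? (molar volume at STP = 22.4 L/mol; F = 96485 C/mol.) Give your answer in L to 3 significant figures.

Q = 19.6 A × 25992 s = 5.094×10^5 C
n(e⁻) = Q/F = 5.094×10^5/96485 = 5.280 mol
2Cl⁻ → Cl₂ + 2e⁻, so n(Cl₂) = 5.280 / 2 = 2.640 mol
V = 2.640 × 22.4 = 59.14 L

59.1 L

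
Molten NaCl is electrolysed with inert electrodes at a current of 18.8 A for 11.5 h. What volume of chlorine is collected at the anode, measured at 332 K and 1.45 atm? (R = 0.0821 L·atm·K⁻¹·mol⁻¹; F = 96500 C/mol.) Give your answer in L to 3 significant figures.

Q = It = 18.8 × 41400 = 7.783×10^5 C
n(e⁻) = Q/F = 7.783×10^5/96500 = 8.065 mol
2Cl⁻ → Cl₂ + 2e⁻, so n(Cl₂) = 8.065 / 2 = 4.033 mol
V = nRT/P = 4.033 × 0.0821 × 332 / 1.45 = 75.81 L

75.8 L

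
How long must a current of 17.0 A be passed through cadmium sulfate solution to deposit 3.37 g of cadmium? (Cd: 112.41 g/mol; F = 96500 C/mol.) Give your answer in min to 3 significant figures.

5.67 min

n(Cd) = 3.37 / 112.41 = 0.02998 mol
Cd²⁺ + 2e⁻ → Cd, so n(e⁻) = 2 × 0.02998 = 0.05996 mol
Q = 0.05996 × 96500 = 5786 C
t = Q / I = 5786 / 17.0 = 340.4 s = 5.67 min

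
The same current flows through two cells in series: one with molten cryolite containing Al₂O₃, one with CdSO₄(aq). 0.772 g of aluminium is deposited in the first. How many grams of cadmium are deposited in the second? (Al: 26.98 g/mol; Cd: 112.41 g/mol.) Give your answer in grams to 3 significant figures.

n(Al) = 0.772 / 26.98 = 0.02861 mol
Al³⁺ + 3e⁻ → Al, so n(e⁻) = 3 × 0.02861 = 0.08583 mol
Since the cells are in series, n(e⁻) in the Cd cell is also 0.08583 mol.
Cd²⁺ + 2e⁻ → Cd, so n(Cd) = 0.08583 / 2 = 0.04292 mol
m(Cd) = 0.04292 × 112.41 = 4.82 g

4.82 g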